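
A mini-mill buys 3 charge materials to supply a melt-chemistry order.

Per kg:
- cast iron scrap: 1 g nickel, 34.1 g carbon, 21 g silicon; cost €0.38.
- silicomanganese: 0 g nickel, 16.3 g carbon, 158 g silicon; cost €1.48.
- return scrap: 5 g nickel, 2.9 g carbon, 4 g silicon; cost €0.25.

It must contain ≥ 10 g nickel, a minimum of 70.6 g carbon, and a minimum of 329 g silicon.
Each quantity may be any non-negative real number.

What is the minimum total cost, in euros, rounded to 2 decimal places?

€3.65

Let x1 = kg of cast iron scrap, x2 = kg of silicomanganese, x3 = kg of return scrap.
Minimize 0.38x1 + 1.48x2 + 0.25x3 s.t.:
  1x1 + 5x3 ≥ 10   (nickel)
  34.1x1 + 16.3x2 + 2.9x3 ≥ 70.6   (carbon)
  21x1 + 158x2 + 4x3 ≥ 329   (silicon)
  x1, x2, x3 ≥ 0.
All 3 inputs are positive at the optimum. There the nickel, carbon, silicon constraints are tight.
So cast iron scrap = 1.008 kg, silicomanganese = 1.903 kg, return scrap = 1.798 kg.
Hence cost = 0.38·1.008 + 1.48·1.903 + 0.25·1.798 = €3.6490.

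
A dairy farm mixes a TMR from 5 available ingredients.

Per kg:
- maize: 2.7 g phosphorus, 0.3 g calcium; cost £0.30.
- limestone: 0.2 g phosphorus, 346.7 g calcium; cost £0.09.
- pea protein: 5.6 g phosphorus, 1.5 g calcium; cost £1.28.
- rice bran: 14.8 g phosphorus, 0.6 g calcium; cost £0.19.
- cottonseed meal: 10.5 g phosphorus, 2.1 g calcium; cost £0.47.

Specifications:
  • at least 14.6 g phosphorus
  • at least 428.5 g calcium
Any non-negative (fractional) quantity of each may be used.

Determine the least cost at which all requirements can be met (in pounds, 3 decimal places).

Let x1 = kg of maize, x2 = kg of limestone, x3 = kg of pea protein, x4 = kg of rice bran, x5 = kg of cottonseed meal.
Minimize 0.3x1 + 0.09x2 + 1.28x3 + 0.19x4 + 0.47x5 with:
  2.7x1 + 0.2x2 + 5.6x3 + 14.8x4 + 10.5x5 ≥ 14.6   (phosphorus)
  0.3x1 + 346.7x2 + 1.5x3 + 0.6x4 + 2.1x5 ≥ 428.5   (calcium)
  x1, x2, x3, x4, x5 ≥ 0.
At the optimum only limestone, rice bran are positive (maize, pea protein, cottonseed meal = 0). Binding constraints: phosphorus and calcium.
Solving gives x2 = 1.234, x4 = 0.9698.
Objective = 0.09·1.234 + 0.19·0.9698 = 0.29532.

£0.295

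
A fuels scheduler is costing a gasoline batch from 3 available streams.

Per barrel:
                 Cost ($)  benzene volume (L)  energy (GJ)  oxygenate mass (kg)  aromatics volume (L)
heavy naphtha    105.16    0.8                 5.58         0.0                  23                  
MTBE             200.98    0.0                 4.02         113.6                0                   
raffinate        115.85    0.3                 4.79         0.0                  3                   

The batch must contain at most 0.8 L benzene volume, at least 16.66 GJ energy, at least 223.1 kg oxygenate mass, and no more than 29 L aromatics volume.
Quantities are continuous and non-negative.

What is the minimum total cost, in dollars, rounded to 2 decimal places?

Treat it as an LP. Let x1 = barrels of heavy naphtha, x2 = barrels of MTBE, x3 = barrels of raffinate.
min 105.16x1 + 200.98x2 + 115.85x3 subject to:
  0.8x1 + 0.3x3 ≤ 0.8   (benzene volume)
  5.58x1 + 4.02x2 + 4.79x3 ≥ 16.66   (energy)
  113.6x2 ≥ 223.1   (oxygenate mass)
  23x1 + 3x3 ≤ 29   (aromatics volume)
  x1, x2, x3 ≥ 0.
All 3 inputs are positive at the optimum. There the benzene volume, energy, oxygenate mass constraints are tight.
Solving gives x1 = 0.557217, x2 = 1.96391, x3 = 1.18076.
Objective = 105.16·0.557217 + 200.98·1.96391 + 115.85·1.18076 = 590.0946.

$590.09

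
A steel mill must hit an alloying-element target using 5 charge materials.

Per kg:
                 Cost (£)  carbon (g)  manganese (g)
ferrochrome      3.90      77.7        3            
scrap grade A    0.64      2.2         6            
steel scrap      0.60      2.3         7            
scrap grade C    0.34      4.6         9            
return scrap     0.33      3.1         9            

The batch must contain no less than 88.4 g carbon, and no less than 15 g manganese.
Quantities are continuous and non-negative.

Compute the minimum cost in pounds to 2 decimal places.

Treat it as an LP. Let x1 = kg of ferrochrome, x2 = kg of scrap grade A, x3 = kg of steel scrap, x4 = kg of scrap grade C, x5 = kg of return scrap.
min 3.9x1 + 0.64x2 + 0.6x3 + 0.34x4 + 0.33x5 subject to:
  77.7x1 + 2.2x2 + 2.3x3 + 4.6x4 + 3.1x5 ≥ 88.4   (carbon)
  3x1 + 6x2 + 7x3 + 9x4 + 9x5 ≥ 15   (manganese)
  x1, x2, x3, x4, x5 ≥ 0.
The minimum-cost mix takes nothing from scrap grade A, steel scrap, return scrap — only ferrochrome, scrap grade C. The carbon and manganese requirements are met with equality.
That vertex is x1 = 1.06, x4 = 1.313.
Objective = 3.9·1.06 + 0.34·1.313 = 4.5804.

£4.58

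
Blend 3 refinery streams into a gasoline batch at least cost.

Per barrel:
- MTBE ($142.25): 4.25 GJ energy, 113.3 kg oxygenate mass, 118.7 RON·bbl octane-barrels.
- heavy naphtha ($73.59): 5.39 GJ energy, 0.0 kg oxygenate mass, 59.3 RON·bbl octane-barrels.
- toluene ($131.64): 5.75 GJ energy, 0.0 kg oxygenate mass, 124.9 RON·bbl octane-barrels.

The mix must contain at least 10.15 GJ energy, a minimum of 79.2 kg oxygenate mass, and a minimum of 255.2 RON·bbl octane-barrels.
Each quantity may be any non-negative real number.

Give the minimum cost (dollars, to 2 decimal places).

$280.96

Let x1 = barrels of MTBE, x2 = barrels of heavy naphtha, x3 = barrels of toluene.
min 142.25x1 + 73.59x2 + 131.64x3 subject to:
  4.25x1 + 5.39x2 + 5.75x3 ≥ 10.15   (energy)
  113.3x1 ≥ 79.2   (oxygenate mass)
  118.7x1 + 59.3x2 + 124.9x3 ≥ 255.2   (octane-barrels)
  x1, x2, x3 ≥ 0.
The cheapest feasible vertex uses only MTBE, toluene; heavy naphtha is not used. There the oxygenate mass and octane-barrels constraints are tight.
Solving gives x1 = 0.699, x3 = 1.379.
Hence cost = 142.25·0.699 + 131.64·1.379 = $280.9643.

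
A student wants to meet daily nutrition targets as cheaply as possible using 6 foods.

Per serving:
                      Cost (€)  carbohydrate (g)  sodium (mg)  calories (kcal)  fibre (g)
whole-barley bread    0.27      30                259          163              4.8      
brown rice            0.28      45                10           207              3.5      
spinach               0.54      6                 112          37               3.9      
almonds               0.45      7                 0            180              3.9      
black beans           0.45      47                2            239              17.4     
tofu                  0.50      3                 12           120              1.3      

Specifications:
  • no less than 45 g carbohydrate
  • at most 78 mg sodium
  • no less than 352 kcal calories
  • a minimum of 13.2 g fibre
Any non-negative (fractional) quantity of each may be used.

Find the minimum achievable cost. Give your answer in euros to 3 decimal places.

€0.545

Let x1 = servings of whole-barley bread, x2 = servings of brown rice, x3 = servings of spinach, x4 = servings of almonds, x5 = servings of black beans, x6 = servings of tofu.
min 0.27x1 + 0.28x2 + 0.54x3 + 0.45x4 + 0.45x5 + 0.5x6 subject to:
  30x1 + 45x2 + 6x3 + 7x4 + 47x5 + 3x6 ≥ 45   (carbohydrate)
  259x1 + 10x2 + 112x3 + 2x5 + 12x6 ≤ 78   (sodium)
  163x1 + 207x2 + 37x3 + 180x4 + 239x5 + 120x6 ≥ 352   (calories)
  4.8x1 + 3.5x2 + 3.9x3 + 3.9x4 + 17.4x5 + 1.3x6 ≥ 13.2   (fibre)
  x1, x2, x3, x4, x5, x6 ≥ 0.
The optimal basis is {brown rice, black beans}; whole-barley bread, spinach, almonds, tofu drop out. The calories and fibre requirements are met with equality.
That vertex is x2 = 1.074, x5 = 0.5426.
Total cost: 0.28·1.074 + 0.45·0.5426 = 0.54489.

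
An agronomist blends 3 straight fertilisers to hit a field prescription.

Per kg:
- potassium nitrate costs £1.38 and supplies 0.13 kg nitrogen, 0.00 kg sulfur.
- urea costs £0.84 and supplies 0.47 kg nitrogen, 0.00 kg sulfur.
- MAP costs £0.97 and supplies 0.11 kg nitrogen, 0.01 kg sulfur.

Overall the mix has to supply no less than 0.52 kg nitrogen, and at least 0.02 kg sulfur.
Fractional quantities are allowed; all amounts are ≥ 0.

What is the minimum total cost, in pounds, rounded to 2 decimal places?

This is a linear program. Let x1 = kg of potassium nitrate, x2 = kg of urea, x3 = kg of MAP.
min 1.38x1 + 0.84x2 + 0.97x3 subject to:
  0.13x1 + 0.47x2 + 0.11x3 ≥ 0.52   (nitrogen)
  0.01x3 ≥ 0.02   (sulfur)
  x1, x2, x3 ≥ 0.
The cheapest feasible vertex uses only urea, MAP; potassium nitrate is not used. Binding constraints: nitrogen and sulfur.
So urea = 0.6383 kg, MAP = 2 kg.
Cost = 0.84·0.6383 + 0.97·2 = 2.4762.

£2.48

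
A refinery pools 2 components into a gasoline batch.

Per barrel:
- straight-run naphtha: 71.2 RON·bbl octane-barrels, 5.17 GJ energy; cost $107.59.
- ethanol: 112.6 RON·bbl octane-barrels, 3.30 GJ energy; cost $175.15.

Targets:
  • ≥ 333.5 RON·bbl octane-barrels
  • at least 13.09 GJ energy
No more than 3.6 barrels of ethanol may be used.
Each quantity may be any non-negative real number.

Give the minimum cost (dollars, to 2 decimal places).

Set it up as a linear program. Let x1 = barrels of straight-run naphtha, x2 = barrels of ethanol.
Minimise 107.59x1 + 175.15x2 s.t.:
  71.2x1 + 112.6x2 ≥ 333.5   (octane-barrels)
  5.17x1 + 3.3x2 ≥ 13.09   (energy)
  x2 ≤ 3.6
  x1, x2 ≥ 0.
At the optimum only straight-run naphtha is positive (ethanol = 0). There the octane-barrels constraint is tight.
That vertex is x1 = 4.684.
Cost = 107.59·4.684 = 503.9516.

$503.95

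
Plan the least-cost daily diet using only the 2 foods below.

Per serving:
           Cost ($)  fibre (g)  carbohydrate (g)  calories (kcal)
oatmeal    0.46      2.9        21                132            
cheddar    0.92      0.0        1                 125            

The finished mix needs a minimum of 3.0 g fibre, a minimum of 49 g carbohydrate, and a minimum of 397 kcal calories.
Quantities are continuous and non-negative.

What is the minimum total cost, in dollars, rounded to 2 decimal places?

$1.38

Let x1 = servings of oatmeal, x2 = servings of cheddar.
min 0.46x1 + 0.92x2 with:
  2.9x1 ≥ 3   (fibre)
  21x1 + 1x2 ≥ 49   (carbohydrate)
  132x1 + 125x2 ≥ 397   (calories)
  x1, x2 ≥ 0.
The minimum-cost mix takes nothing from cheddar — only oatmeal. The calories requirement is met with equality.
Optimal quantities: oatmeal = 3.008 servings.
Total cost: 0.46·3.008 = 1.3837.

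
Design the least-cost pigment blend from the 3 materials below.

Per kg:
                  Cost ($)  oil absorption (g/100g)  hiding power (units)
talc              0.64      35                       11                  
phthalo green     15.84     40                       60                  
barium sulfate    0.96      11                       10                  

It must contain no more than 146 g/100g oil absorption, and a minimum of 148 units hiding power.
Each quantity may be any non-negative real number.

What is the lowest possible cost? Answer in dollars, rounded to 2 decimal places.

Treat it as an LP. Let x1 = kg of talc, x2 = kg of phthalo green, x3 = kg of barium sulfate.
Minimize 0.64x1 + 15.84x2 + 0.96x3 with:
  35x1 + 40x2 + 11x3 ≤ 146   (oil absorption)
  11x1 + 60x2 + 10x3 ≥ 148   (hiding power)
  x1, x2, x3 ≥ 0.
The optimal basis is {phthalo green, barium sulfate}; talc drops out. There the oil absorption and hiding power constraints are tight.
Optimal quantities: phthalo green = 0.6462 kg, barium sulfate = 10.92 kg.
Hence cost = 15.84·0.6462 + 0.96·10.92 = $20.7190.

$20.72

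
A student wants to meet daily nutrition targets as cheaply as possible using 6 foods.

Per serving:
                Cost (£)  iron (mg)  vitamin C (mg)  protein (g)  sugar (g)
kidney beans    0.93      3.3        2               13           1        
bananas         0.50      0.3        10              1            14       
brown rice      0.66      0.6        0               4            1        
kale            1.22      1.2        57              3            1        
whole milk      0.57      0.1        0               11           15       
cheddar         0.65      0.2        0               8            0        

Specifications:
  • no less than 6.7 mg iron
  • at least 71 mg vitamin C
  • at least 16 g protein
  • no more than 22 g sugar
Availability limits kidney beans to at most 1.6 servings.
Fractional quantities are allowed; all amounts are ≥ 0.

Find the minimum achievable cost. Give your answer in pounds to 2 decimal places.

Let x1 = servings of kidney beans, x2 = servings of bananas, x3 = servings of brown rice, x4 = servings of kale, x5 = servings of whole milk, x6 = servings of cheddar.
Minimize 0.93x1 + 0.5x2 + 0.66x3 + 1.22x4 + 0.57x5 + 0.65x6 subject to:
  3.3x1 + 0.3x2 + 0.6x3 + 1.2x4 + 0.1x5 + 0.2x6 ≥ 6.7   (iron)
  2x1 + 10x2 + 57x4 ≥ 71   (vitamin C)
  13x1 + 1x2 + 4x3 + 3x4 + 11x5 + 8x6 ≥ 16   (protein)
  1x1 + 14x2 + 1x3 + 1x4 + 15x5 ≤ 22   (sugar)
  x1 ≤ 1.6
  x1, x2, x3, x4, x5, x6 ≥ 0.
At the optimum only kidney beans, kale are positive (bananas, brown rice, whole milk, cheddar = 0). The iron and vitamin C requirements are met with equality.
So kidney beans = 1.598 servings, kale = 1.19 servings.
Cost = 0.93·1.598 + 1.22·1.19 = 2.9379.

£2.94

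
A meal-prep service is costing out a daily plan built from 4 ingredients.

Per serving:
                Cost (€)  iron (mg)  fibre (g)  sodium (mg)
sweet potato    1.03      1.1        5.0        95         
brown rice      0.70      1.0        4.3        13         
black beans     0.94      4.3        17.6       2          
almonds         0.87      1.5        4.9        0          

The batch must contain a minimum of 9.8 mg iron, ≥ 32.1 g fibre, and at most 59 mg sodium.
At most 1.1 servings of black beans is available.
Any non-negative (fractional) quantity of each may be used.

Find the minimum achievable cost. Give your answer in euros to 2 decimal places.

Set it up as a linear program. Let x1 = servings of sweet potato, x2 = servings of brown rice, x3 = servings of black beans, x4 = servings of almonds.
Minimize 1.03x1 + 0.7x2 + 0.94x3 + 0.87x4 with:
  1.1x1 + 1x2 + 4.3x3 + 1.5x4 ≥ 9.8   (iron)
  5x1 + 4.3x2 + 17.6x3 + 4.9x4 ≥ 32.1   (fibre)
  95x1 + 13x2 + 2x3 ≤ 59   (sodium)
  x3 ≤ 1.1
  x1, x2, x3, x4 ≥ 0.
The optimal basis is {black beans, almonds}; sweet potato, brown rice drop out. There the iron and the black beans cap constraints are tight.
Optimal quantities: black beans = 1.1 servings, almonds = 3.38 servings.
Objective = 0.94·1.1 + 0.87·3.38 = 3.9746.

€3.97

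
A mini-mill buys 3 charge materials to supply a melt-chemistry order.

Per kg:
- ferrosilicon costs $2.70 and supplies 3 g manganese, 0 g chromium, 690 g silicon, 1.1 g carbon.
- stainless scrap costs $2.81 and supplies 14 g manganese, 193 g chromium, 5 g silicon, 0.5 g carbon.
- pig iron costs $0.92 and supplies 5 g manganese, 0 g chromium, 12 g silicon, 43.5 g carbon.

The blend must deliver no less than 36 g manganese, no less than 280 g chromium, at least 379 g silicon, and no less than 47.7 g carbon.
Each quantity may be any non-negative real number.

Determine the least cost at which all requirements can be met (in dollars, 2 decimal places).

$8.01

Let x1 = kg of ferrosilicon, x2 = kg of stainless scrap, x3 = kg of pig iron.
Minimize 2.7x1 + 2.81x2 + 0.92x3 s.t.:
  3x1 + 14x2 + 5x3 ≥ 36   (manganese)
  193x2 ≥ 280   (chromium)
  690x1 + 5x2 + 12x3 ≥ 379   (silicon)
  1.1x1 + 0.5x2 + 43.5x3 ≥ 47.7   (carbon)
  x1, x2, x3 ≥ 0.
The optimal mix uses every input. Binding constraints: manganese, chromium, silicon.
So ferrosilicon = 0.4893 kg, stainless scrap = 1.451 kg, pig iron = 2.844 kg.
Hence cost = 2.7·0.4893 + 2.81·1.451 + 0.92·2.844 = $8.0149.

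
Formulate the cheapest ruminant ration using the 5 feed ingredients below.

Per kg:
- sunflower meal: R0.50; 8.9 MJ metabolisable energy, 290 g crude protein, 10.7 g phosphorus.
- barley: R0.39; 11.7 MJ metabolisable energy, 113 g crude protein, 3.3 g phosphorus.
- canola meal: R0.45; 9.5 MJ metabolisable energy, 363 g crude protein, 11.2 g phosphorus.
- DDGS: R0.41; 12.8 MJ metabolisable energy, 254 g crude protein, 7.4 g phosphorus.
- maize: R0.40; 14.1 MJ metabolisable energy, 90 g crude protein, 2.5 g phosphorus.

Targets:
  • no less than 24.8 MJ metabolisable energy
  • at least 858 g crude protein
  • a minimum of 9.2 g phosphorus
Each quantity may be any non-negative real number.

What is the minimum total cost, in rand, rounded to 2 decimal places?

Let x1 = kg of sunflower meal, x2 = kg of barley, x3 = kg of canola meal, x4 = kg of DDGS, x5 = kg of maize.
Minimize 0.5x1 + 0.39x2 + 0.45x3 + 0.41x4 + 0.4x5 with:
  8.9x1 + 11.7x2 + 9.5x3 + 12.8x4 + 14.1x5 ≥ 24.8   (metabolisable energy)
  290x1 + 113x2 + 363x3 + 254x4 + 90x5 ≥ 858   (crude protein)
  10.7x1 + 3.3x2 + 11.2x3 + 7.4x4 + 2.5x5 ≥ 9.2   (phosphorus)
  x1, x2, x3, x4, x5 ≥ 0.
The cheapest feasible vertex uses only canola meal, DDGS; sunflower meal, barley, maize are not used. Binding constraints: metabolisable energy and crude protein.
Optimal quantities: canola meal = 2.097 kg, DDGS = 0.3812 kg.
Total cost: 0.45·2.097 + 0.41·0.3812 = 1.0999.

R1.10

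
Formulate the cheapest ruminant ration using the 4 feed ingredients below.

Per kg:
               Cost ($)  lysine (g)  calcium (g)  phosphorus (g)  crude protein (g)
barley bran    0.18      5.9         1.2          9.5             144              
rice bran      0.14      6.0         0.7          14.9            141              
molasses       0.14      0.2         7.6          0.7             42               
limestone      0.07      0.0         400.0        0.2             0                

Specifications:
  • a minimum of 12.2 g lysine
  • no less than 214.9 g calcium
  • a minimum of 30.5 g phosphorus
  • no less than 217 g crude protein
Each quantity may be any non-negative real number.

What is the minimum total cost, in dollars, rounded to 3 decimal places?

$0.323

Let x1 = kg of barley bran, x2 = kg of rice bran, x3 = kg of molasses, x4 = kg of limestone.
min 0.18x1 + 0.14x2 + 0.14x3 + 0.07x4 with:
  5.9x1 + 6x2 + 0.2x3 ≥ 12.2   (lysine)
  1.2x1 + 0.7x2 + 7.6x3 + 400x4 ≥ 214.9   (calcium)
  9.5x1 + 14.9x2 + 0.7x3 + 0.2x4 ≥ 30.5   (phosphorus)
  144x1 + 141x2 + 42x3 ≥ 217   (crude protein)
  x1, x2, x3, x4 ≥ 0.
The cheapest feasible vertex uses only rice bran, limestone; barley bran, molasses are not used. There the calcium and phosphorus constraints are tight.
That vertex is x2 = 2.04, x4 = 0.5337.
Cost = 0.14·2.04 + 0.07·0.5337 = 0.32296.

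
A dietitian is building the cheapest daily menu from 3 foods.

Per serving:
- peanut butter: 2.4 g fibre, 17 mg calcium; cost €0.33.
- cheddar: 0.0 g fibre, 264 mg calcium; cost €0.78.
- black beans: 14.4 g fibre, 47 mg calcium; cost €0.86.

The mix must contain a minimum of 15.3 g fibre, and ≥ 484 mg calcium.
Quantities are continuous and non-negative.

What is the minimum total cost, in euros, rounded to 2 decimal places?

€2.20

Let x1 = servings of peanut butter, x2 = servings of cheddar, x3 = servings of black beans.
min 0.33x1 + 0.78x2 + 0.86x3 subject to:
  2.4x1 + 14.4x3 ≥ 15.3   (fibre)
  17x1 + 264x2 + 47x3 ≥ 484   (calcium)
  x1, x2, x3 ≥ 0.
At the optimum only cheddar, black beans are positive (peanut butter = 0). The fibre and calcium requirements are met with equality.
So cheddar = 1.644 servings, black beans = 1.062 servings.
Hence cost = 0.78·1.644 + 0.86·1.062 = €2.1956.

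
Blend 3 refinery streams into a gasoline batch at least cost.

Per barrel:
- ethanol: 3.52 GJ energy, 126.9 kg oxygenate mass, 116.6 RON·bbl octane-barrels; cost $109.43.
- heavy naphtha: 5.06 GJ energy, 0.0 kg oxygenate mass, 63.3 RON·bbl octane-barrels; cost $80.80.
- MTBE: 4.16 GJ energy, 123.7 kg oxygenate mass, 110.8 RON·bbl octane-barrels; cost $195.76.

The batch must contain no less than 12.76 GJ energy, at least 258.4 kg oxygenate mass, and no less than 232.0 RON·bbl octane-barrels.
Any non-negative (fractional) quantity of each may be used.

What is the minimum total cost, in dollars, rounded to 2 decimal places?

Set it up as a linear program. Let x1 = barrels of ethanol, x2 = barrels of heavy naphtha, x3 = barrels of MTBE.
Minimise 109.43x1 + 80.8x2 + 195.76x3 s.t.:
  3.52x1 + 5.06x2 + 4.16x3 ≥ 12.76   (energy)
  126.9x1 + 123.7x3 ≥ 258.4   (oxygenate mass)
  116.6x1 + 63.3x2 + 110.8x3 ≥ 232   (octane-barrels)
  x1, x2, x3 ≥ 0.
The cheapest feasible vertex uses only ethanol, heavy naphtha; MTBE is not used. Binding constraints: energy and oxygenate mass.
Optimal quantities: ethanol = 2.03625 barrels, heavy naphtha = 1.10522 barrels.
Total cost: 109.43·2.03625 + 80.8·1.10522 = 312.1286.

$312.13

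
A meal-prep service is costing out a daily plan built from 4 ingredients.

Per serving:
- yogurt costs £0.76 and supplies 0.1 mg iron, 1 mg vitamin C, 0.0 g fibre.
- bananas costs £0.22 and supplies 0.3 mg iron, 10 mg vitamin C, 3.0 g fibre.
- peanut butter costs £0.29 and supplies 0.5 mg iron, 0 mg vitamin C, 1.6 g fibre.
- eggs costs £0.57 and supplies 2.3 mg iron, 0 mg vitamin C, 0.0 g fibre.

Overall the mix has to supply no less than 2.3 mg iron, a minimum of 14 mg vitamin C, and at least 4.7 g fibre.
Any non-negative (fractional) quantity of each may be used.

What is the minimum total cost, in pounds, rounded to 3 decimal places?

£0.798

Let x1 = servings of yogurt, x2 = servings of bananas, x3 = servings of peanut butter, x4 = servings of eggs.
Minimise 0.76x1 + 0.22x2 + 0.29x3 + 0.57x4 with:
  0.1x1 + 0.3x2 + 0.5x3 + 2.3x4 ≥ 2.3   (iron)
  1x1 + 10x2 ≥ 14   (vitamin C)
  3x2 + 1.6x3 ≥ 4.7   (fibre)
  x1, x2, x3, x4 ≥ 0.
The cheapest feasible vertex uses only bananas, eggs; yogurt, peanut butter are not used. Binding constraints: iron and fibre.
Solving gives x2 = 1.567, x4 = 0.7957.
Cost = 0.22·1.567 + 0.57·0.7957 = 0.79829.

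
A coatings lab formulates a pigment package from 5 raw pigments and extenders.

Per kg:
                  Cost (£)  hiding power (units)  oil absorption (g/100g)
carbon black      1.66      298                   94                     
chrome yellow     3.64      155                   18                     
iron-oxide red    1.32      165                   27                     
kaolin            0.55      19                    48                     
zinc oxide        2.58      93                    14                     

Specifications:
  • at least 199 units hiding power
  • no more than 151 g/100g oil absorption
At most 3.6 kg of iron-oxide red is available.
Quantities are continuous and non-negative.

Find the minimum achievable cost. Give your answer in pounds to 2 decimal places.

This is a linear program. Let x1 = kg of carbon black, x2 = kg of chrome yellow, x3 = kg of iron-oxide red, x4 = kg of kaolin, x5 = kg of zinc oxide.
Minimize 1.66x1 + 3.64x2 + 1.32x3 + 0.55x4 + 2.58x5 subject to:
  298x1 + 155x2 + 165x3 + 19x4 + 93x5 ≥ 199   (hiding power)
  94x1 + 18x2 + 27x3 + 48x4 + 14x5 ≤ 151   (oil absorption)
  x3 ≤ 3.6
  x1, x2, x3, x4, x5 ≥ 0.
The cheapest feasible vertex uses only carbon black; chrome yellow, iron-oxide red, kaolin, zinc oxide are not used. Binding constraint: hiding power.
Solving gives x1 = 0.6678.
Total cost: 1.66·0.6678 = 1.1085.

£1.11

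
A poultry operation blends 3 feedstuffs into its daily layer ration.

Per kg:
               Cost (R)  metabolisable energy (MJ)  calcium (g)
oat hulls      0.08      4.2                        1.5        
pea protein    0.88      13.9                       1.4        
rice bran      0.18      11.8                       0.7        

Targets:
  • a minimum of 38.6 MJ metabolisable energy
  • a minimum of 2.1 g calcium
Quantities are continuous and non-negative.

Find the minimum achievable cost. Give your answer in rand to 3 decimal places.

Set it up as a linear program. Let x1 = kg of oat hulls, x2 = kg of pea protein, x3 = kg of rice bran.
Minimise 0.08x1 + 0.88x2 + 0.18x3 subject to:
  4.2x1 + 13.9x2 + 11.8x3 ≥ 38.6   (metabolisable energy)
  1.5x1 + 1.4x2 + 0.7x3 ≥ 2.1   (calcium)
  x1, x2, x3 ≥ 0.
The cheapest feasible vertex uses only rice bran; oat hulls, pea protein are not used. The metabolisable energy requirement is met with equality.
So rice bran = 3.271 kg.
Total cost: 0.18·3.271 = 0.58878.

R0.589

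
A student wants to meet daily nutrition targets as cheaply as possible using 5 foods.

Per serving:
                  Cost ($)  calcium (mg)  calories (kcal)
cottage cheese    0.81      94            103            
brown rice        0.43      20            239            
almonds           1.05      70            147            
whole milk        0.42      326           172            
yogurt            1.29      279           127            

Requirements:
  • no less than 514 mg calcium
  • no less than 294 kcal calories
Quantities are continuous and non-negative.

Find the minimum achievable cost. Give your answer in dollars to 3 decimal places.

Set it up as a linear program. Let x1 = servings of cottage cheese, x2 = servings of brown rice, x3 = servings of almonds, x4 = servings of whole milk, x5 = servings of yogurt.
min 0.81x1 + 0.43x2 + 1.05x3 + 0.42x4 + 1.29x5 s.t.:
  94x1 + 20x2 + 70x3 + 326x4 + 279x5 ≥ 514   (calcium)
  103x1 + 239x2 + 147x3 + 172x4 + 127x5 ≥ 294   (calories)
  x1, x2, x3, x4, x5 ≥ 0.
The minimum-cost mix takes nothing from cottage cheese, almonds, yogurt — only brown rice, whole milk. The calcium and calories requirements are met with equality.
Optimal quantities: brown rice = 0.09985 servings, whole milk = 1.571 servings.
Objective = 0.43·0.09985 + 0.42·1.571 = 0.70276.

$0.703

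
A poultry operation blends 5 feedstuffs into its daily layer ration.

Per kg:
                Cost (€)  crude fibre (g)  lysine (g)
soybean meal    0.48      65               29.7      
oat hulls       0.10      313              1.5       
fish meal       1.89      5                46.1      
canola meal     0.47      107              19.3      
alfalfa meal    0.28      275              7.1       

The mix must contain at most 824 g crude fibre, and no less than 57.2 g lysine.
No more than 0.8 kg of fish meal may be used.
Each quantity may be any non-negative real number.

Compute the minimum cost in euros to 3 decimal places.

€0.924

This is a linear program. Let x1 = kg of soybean meal, x2 = kg of oat hulls, x3 = kg of fish meal, x4 = kg of canola meal, x5 = kg of alfalfa meal.
Minimise 0.48x1 + 0.1x2 + 1.89x3 + 0.47x4 + 0.28x5 s.t.:
  65x1 + 313x2 + 5x3 + 107x4 + 275x5 ≤ 824   (crude fibre)
  29.7x1 + 1.5x2 + 46.1x3 + 19.3x4 + 7.1x5 ≥ 57.2   (lysine)
  x3 ≤ 0.8
  x1, x2, x3, x4, x5 ≥ 0.
At the optimum only soybean meal is positive (oat hulls, fish meal, canola meal, alfalfa meal = 0). The lysine requirement is met with equality.
So soybean meal = 1.926 kg.
Objective = 0.48·1.926 = 0.92448.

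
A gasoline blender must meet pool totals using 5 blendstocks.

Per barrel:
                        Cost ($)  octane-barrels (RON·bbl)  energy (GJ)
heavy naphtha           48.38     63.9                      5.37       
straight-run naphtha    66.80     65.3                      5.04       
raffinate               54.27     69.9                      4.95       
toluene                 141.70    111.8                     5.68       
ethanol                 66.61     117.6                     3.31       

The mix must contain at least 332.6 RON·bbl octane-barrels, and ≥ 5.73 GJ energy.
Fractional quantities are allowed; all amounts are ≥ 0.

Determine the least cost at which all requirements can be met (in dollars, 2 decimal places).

Let x1 = barrels of heavy naphtha, x2 = barrels of straight-run naphtha, x3 = barrels of raffinate, x4 = barrels of toluene, x5 = barrels of ethanol.
Minimize 48.38x1 + 66.8x2 + 54.27x3 + 141.7x4 + 66.61x5 with:
  63.9x1 + 65.3x2 + 69.9x3 + 111.8x4 + 117.6x5 ≥ 332.6   (octane-barrels)
  5.37x1 + 5.04x2 + 4.95x3 + 5.68x4 + 3.31x5 ≥ 5.73   (energy)
  x1, x2, x3, x4, x5 ≥ 0.
The minimum-cost mix takes nothing from heavy naphtha, straight-run naphtha, raffinate, toluene — only ethanol. Binding constraint: octane-barrels.
Solving gives x5 = 2.8282.
Total cost: 66.61·2.8282 = 188.3864.

$188.39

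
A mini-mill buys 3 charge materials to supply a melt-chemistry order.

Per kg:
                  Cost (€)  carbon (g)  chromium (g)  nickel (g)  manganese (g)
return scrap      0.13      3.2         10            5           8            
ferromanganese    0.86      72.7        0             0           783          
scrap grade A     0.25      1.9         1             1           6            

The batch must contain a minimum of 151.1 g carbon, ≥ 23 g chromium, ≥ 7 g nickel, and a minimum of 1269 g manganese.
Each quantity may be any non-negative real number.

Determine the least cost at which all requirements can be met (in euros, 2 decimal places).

€2.00

Let x1 = kg of return scrap, x2 = kg of ferromanganese, x3 = kg of scrap grade A.
min 0.13x1 + 0.86x2 + 0.25x3 with:
  3.2x1 + 72.7x2 + 1.9x3 ≥ 151.1   (carbon)
  10x1 + 1x3 ≥ 23   (chromium)
  5x1 + 1x3 ≥ 7   (nickel)
  8x1 + 783x2 + 6x3 ≥ 1269   (manganese)
  x1, x2, x3 ≥ 0.
At the optimum only return scrap, ferromanganese are positive (scrap grade A = 0). Binding constraints: carbon and chromium.
So return scrap = 2.3 kg, ferromanganese = 1.977 kg.
Total cost: 0.13·2.3 + 0.86·1.977 = 1.9992.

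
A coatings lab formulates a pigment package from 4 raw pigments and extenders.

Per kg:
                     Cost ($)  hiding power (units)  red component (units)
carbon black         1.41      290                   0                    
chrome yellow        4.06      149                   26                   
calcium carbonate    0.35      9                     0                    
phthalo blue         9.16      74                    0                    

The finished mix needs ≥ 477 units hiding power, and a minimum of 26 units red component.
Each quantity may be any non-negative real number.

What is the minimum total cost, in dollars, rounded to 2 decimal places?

This is a linear program. Let x1 = kg of carbon black, x2 = kg of chrome yellow, x3 = kg of calcium carbonate, x4 = kg of phthalo blue.
Minimize 1.41x1 + 4.06x2 + 0.35x3 + 9.16x4 subject to:
  290x1 + 149x2 + 9x3 + 74x4 ≥ 477   (hiding power)
  26x2 ≥ 26   (red component)
  x1, x2, x3, x4 ≥ 0.
The optimal basis is {carbon black, chrome yellow}; calcium carbonate, phthalo blue drop out. The hiding power and red component requirements are met with equality.
Optimal quantities: carbon black = 1.131 kg, chrome yellow = 1 kg.
Cost = 1.41·1.131 + 4.06·1 = 5.6547.

$5.65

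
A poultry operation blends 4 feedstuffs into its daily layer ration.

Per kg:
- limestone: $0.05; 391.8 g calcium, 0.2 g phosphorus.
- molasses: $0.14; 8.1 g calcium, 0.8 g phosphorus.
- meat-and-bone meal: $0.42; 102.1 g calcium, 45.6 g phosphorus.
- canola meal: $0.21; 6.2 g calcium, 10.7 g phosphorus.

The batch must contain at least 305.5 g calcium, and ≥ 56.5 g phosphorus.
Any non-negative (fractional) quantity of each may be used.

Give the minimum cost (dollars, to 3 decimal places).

$0.542

This is a linear program. Let x1 = kg of limestone, x2 = kg of molasses, x3 = kg of meat-and-bone meal, x4 = kg of canola meal.
Minimize 0.05x1 + 0.14x2 + 0.42x3 + 0.21x4 subject to:
  391.8x1 + 8.1x2 + 102.1x3 + 6.2x4 ≥ 305.5   (calcium)
  0.2x1 + 0.8x2 + 45.6x3 + 10.7x4 ≥ 56.5   (phosphorus)
  x1, x2, x3, x4 ≥ 0.
At the optimum only limestone, meat-and-bone meal are positive (molasses, canola meal = 0). Binding constraints: calcium and phosphorus.
Solving gives x1 = 0.4574, x3 = 1.237.
Total cost: 0.05·0.4574 + 0.42·1.237 = 0.54241.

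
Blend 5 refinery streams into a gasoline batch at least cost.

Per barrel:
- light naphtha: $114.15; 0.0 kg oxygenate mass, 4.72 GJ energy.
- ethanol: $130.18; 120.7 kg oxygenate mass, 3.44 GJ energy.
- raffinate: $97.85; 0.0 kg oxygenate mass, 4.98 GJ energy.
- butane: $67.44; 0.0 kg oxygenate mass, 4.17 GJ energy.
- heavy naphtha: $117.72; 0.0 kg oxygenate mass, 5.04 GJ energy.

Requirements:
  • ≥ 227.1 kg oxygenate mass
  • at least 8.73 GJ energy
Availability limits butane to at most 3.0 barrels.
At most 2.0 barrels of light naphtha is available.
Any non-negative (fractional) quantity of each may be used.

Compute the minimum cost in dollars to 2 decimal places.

$281.45

Treat it as an LP. Let x1 = barrels of light naphtha, x2 = barrels of ethanol, x3 = barrels of raffinate, x4 = barrels of butane, x5 = barrels of heavy naphtha.
Minimise 114.15x1 + 130.18x2 + 97.85x3 + 67.44x4 + 117.72x5 s.t.:
  120.7x2 ≥ 227.1   (oxygenate mass)
  4.72x1 + 3.44x2 + 4.98x3 + 4.17x4 + 5.04x5 ≥ 8.73   (energy)
  x4 ≤ 3
  x1 ≤ 2
  x1, x2, x3, x4, x5 ≥ 0.
The optimal basis is {ethanol, butane}; light naphtha, raffinate, heavy naphtha drop out. The oxygenate mass and energy requirements are met with equality.
So ethanol = 1.88152 barrels, butane = 0.54138 barrels.
Hence cost = 130.18·1.88152 + 67.44·0.54138 = $281.4469.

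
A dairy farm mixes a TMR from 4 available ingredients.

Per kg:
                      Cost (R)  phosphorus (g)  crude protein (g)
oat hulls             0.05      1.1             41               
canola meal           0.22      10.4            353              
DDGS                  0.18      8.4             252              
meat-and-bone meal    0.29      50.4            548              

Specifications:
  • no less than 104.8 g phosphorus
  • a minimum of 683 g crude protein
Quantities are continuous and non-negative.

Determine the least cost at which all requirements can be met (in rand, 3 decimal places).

R0.603

Treat it as an LP. Let x1 = kg of oat hulls, x2 = kg of canola meal, x3 = kg of DDGS, x4 = kg of meat-and-bone meal.
min 0.05x1 + 0.22x2 + 0.18x3 + 0.29x4 s.t.:
  1.1x1 + 10.4x2 + 8.4x3 + 50.4x4 ≥ 104.8   (phosphorus)
  41x1 + 353x2 + 252x3 + 548x4 ≥ 683   (crude protein)
  x1, x2, x3, x4 ≥ 0.
The cheapest feasible vertex uses only meat-and-bone meal; oat hulls, canola meal, DDGS are not used. The phosphorus requirement is met with equality.
Solving gives x4 = 2.079.
Hence cost = 0.29·2.079 = R0.60291.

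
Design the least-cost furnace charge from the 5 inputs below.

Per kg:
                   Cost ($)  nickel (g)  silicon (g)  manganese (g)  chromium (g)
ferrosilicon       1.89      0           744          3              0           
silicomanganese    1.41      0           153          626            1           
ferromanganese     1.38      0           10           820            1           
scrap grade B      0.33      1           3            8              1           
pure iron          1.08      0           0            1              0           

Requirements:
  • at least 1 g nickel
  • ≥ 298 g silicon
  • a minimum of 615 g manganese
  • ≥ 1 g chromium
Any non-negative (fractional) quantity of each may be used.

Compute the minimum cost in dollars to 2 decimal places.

Set it up as a linear program. Let x1 = kg of ferrosilicon, x2 = kg of silicomanganese, x3 = kg of ferromanganese, x4 = kg of scrap grade B, x5 = kg of pure iron.
Minimise 1.89x1 + 1.41x2 + 1.38x3 + 0.33x4 + 1.08x5 s.t.:
  1x4 ≥ 1   (nickel)
  744x1 + 153x2 + 10x3 + 3x4 ≥ 298   (silicon)
  3x1 + 626x2 + 820x3 + 8x4 + 1x5 ≥ 615   (manganese)
  1x2 + 1x3 + 1x4 ≥ 1   (chromium)
  x1, x2, x3, x4, x5 ≥ 0.
The cheapest feasible vertex uses only ferrosilicon, silicomanganese, scrap grade B; ferromanganese, pure iron are not used. Binding constraints: nickel, silicon, manganese.
So ferrosilicon = 0.1973 kg, silicomanganese = 0.9687 kg, scrap grade B = 1 kg.
Objective = 1.89·0.1973 + 1.41·0.9687 + 0.33·1 = 2.0688.

$2.07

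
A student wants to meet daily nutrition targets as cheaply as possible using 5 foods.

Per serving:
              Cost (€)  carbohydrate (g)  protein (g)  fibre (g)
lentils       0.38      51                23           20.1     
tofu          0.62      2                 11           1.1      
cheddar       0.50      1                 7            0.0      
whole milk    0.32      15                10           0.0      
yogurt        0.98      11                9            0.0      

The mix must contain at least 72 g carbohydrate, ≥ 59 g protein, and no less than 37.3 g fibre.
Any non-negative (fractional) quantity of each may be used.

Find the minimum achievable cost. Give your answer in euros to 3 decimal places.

Let x1 = servings of lentils, x2 = servings of tofu, x3 = servings of cheddar, x4 = servings of whole milk, x5 = servings of yogurt.
Minimize 0.38x1 + 0.62x2 + 0.5x3 + 0.32x4 + 0.98x5 subject to:
  51x1 + 2x2 + 1x3 + 15x4 + 11x5 ≥ 72   (carbohydrate)
  23x1 + 11x2 + 7x3 + 10x4 + 9x5 ≥ 59   (protein)
  20.1x1 + 1.1x2 ≥ 37.3   (fibre)
  x1, x2, x3, x4, x5 ≥ 0.
At the optimum only lentils is positive (tofu, cheddar, whole milk, yogurt = 0). The protein requirement is met with equality.
Optimal quantities: lentils = 2.565 servings.
Objective = 0.38·2.565 = 0.97470.

€0.975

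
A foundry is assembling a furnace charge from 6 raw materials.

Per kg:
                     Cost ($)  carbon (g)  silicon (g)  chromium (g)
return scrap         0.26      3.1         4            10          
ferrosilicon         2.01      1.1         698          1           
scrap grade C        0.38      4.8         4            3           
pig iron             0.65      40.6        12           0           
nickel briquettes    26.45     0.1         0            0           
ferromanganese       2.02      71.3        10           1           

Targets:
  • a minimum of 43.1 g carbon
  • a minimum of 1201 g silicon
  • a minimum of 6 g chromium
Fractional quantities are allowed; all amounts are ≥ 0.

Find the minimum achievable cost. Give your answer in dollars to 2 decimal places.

$4.17

Let x1 = kg of return scrap, x2 = kg of ferrosilicon, x3 = kg of scrap grade C, x4 = kg of pig iron, x5 = kg of nickel briquettes, x6 = kg of ferromanganese.
min 0.26x1 + 2.01x2 + 0.38x3 + 0.65x4 + 26.45x5 + 2.02x6 s.t.:
  3.1x1 + 1.1x2 + 4.8x3 + 40.6x4 + 0.1x5 + 71.3x6 ≥ 43.1   (carbon)
  4x1 + 698x2 + 4x3 + 12x4 + 10x6 ≥ 1201   (silicon)
  10x1 + 1x2 + 3x3 + 1x6 ≥ 6   (chromium)
  x1, x2, x3, x4, x5, x6 ≥ 0.
The optimal basis is {return scrap, ferrosilicon, pig iron}; scrap grade C, nickel briquettes, ferromanganese drop out. Binding constraints: carbon, silicon, chromium.
So return scrap = 0.4299 kg, ferrosilicon = 1.701 kg, pig iron = 0.9827 kg.
Hence cost = 0.26·0.4299 + 2.01·1.701 + 0.65·0.9827 = $4.1695.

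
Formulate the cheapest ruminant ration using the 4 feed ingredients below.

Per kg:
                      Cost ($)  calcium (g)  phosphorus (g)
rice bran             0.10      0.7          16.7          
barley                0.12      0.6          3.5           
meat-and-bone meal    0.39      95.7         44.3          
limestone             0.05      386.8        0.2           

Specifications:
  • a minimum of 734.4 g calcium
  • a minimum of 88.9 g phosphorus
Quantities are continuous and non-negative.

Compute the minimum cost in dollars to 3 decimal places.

Set it up as a linear program. Let x1 = kg of rice bran, x2 = kg of barley, x3 = kg of meat-and-bone meal, x4 = kg of limestone.
Minimize 0.1x1 + 0.12x2 + 0.39x3 + 0.05x4 subject to:
  0.7x1 + 0.6x2 + 95.7x3 + 386.8x4 ≥ 734.4   (calcium)
  16.7x1 + 3.5x2 + 44.3x3 + 0.2x4 ≥ 88.9   (phosphorus)
  x1, x2, x3, x4 ≥ 0.
The minimum-cost mix takes nothing from barley, meat-and-bone meal — only rice bran, limestone. The calcium and phosphorus requirements are met with equality.
So rice bran = 5.301 kg, limestone = 1.889 kg.
Total cost: 0.1·5.301 + 0.05·1.889 = 0.62455.

$0.625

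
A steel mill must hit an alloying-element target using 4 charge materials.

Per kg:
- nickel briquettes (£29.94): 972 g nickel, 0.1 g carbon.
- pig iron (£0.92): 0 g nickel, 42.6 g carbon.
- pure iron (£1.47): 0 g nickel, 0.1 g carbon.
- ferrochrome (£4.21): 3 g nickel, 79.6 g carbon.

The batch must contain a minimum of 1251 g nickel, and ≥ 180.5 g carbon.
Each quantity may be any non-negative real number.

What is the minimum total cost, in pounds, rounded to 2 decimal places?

This is a linear program. Let x1 = kg of nickel briquettes, x2 = kg of pig iron, x3 = kg of pure iron, x4 = kg of ferrochrome.
min 29.94x1 + 0.92x2 + 1.47x3 + 4.21x4 subject to:
  972x1 + 3x4 ≥ 1251   (nickel)
  0.1x1 + 42.6x2 + 0.1x3 + 79.6x4 ≥ 180.5   (carbon)
  x1, x2, x3, x4 ≥ 0.
The minimum-cost mix takes nothing from pure iron, ferrochrome — only nickel briquettes, pig iron. Binding constraints: nickel and carbon.
That vertex is x1 = 1.287, x2 = 4.234.
Objective = 29.94·1.287 + 0.92·4.234 = 42.4281.

£42.43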